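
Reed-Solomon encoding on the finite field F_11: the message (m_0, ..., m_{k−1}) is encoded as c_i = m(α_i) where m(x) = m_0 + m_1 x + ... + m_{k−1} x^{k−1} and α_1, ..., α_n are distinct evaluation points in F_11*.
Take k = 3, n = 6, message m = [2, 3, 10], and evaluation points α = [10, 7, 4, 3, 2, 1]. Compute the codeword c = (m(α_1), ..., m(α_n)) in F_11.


c = [9, 7, 9, 2, 4, 4]

Message polynomial: m(x) = 2 + 3·x + 10·x^2 (mod 11).
For each evaluation point α_i, compute m(α_i) mod 11:
  α_1 = 10: Horner steps 10 → 4 → 9, so m(10) = 9.
  α_2 = 7: Horner steps 10 → 7 → 7, so m(7) = 7.
  α_3 = 4: Horner steps 10 → 10 → 9, so m(4) = 9.
  α_4 = 3: Horner steps 10 → 0 → 2, so m(3) = 2.
  α_5 = 2: Horner steps 10 → 1 → 4, so m(2) = 4.
  α_6 = 1: Horner steps 10 → 2 → 4, so m(1) = 4.
Codeword c = [9, 7, 9, 2, 4, 4] ∈ F_11^6.


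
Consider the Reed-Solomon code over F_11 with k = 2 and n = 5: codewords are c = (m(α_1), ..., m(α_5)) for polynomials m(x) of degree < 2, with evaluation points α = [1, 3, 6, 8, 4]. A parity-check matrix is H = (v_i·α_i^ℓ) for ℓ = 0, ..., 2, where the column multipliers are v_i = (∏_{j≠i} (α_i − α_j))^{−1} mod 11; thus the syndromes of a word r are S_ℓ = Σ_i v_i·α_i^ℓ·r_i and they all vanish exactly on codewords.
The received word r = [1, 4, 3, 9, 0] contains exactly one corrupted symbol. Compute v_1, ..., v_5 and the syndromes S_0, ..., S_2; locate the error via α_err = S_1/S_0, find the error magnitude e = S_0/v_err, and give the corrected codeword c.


S = (5, 7, 1), error at position 4, error magnitude e = 3, c = [1, 4, 3, 6, 0].

Step 1: column multipliers v_i = (∏_{j≠i}(α_i − α_j))^{−1} mod 11.
  i = 1 (α = 1): (1−3)(1−6)(1−8)(1−4) = (−2)·(−5)·(−7)·(−3) = 210 ≡ 1, so v_1 = 1^{−1} = 1 (mod 11).
  i = 2 (α = 3): (3−1)(3−6)(3−8)(3−4) = 2·(−3)·(−5)·(−1) = −30 ≡ 3, so v_2 = 3^{−1} = 4 (mod 11).
  i = 3 (α = 6): (6−1)(6−3)(6−8)(6−4) = 5·3·(−2)·2 = −60 ≡ 6, so v_3 = 6^{−1} = 2 (mod 11).
  i = 4 (α = 8): (8−1)(8−3)(8−6)(8−4) = 7·5·2·4 = 280 ≡ 5, so v_4 = 5^{−1} = 9 (mod 11).
  i = 5 (α = 4): (4−1)(4−3)(4−6)(4−8) = 3·1·(−2)·(−4) = 24 ≡ 2, so v_5 = 2^{−1} = 6 (mod 11).
  v = [1, 4, 2, 9, 6].
Step 2: syndromes of r = [1, 4, 3, 9, 0] (all sums mod 11).
  S_0 = Σ v_i r_i = 1·1 + 4·4 + 2·3 + 9·9 + 6·0 = 104 ≡ 5.
  S_1 = Σ v_i α_i r_i = 1·1·1 + 4·3·4 + 2·6·3 + 9·8·9 + 6·4·0 = 733 ≡ 7.
  α_i^2 mod 11 = [1, 9, 3, 9, 5].
  S_2 = Σ v_i α_i^2 r_i = 1·1·1 + 4·9·4 + 2·3·3 + 9·9·9 + 6·5·0 = 892 ≡ 1.
  S = (5, 7, 1) ≠ 0, so r is not a codeword (an error is present).
Step 3: locate the error. For a single error e at position i, S_ℓ = v_i·e·α_i^ℓ, so α_err = S_1/S_0.
  S_0^{−1} = 5^{−1} = 9 (mod 11), so α_err = 7·9 = 63 ≡ 8 = α_4. Error position i = 4.
  Consistency check: S_2/S_1 = 1·8 = 8 ≡ 8 = α_err ✓ (single-error assumption holds).
Step 4: error magnitude e = S_0/v_4 = S_0·∏_{j≠4}(α_4 − α_j) = 5·5 = 25 ≡ 3 (mod 11).
Step 5: correct position 4: c_4 = r_4 − e = 9 − 3 ≡ 6 (mod 11). Hence c = [1, 4, 3, 6, 0].
  Check: interpolating c through the α_i gives m(x) = 5 + 7·x (degree < 2) with m(α_i) = c_i for every i, so c is indeed a codeword.


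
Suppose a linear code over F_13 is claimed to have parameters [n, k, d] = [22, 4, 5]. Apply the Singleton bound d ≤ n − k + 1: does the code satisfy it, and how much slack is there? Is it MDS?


Singleton RHS = n − k + 1 = 19, slack = 14, bound satisfied, not MDS.

Singleton bound: d ≤ n − k + 1.
Here n = 22, k = 4, so n − k + 1 = 19.
Given d = 5, check d ≤ 19: YES.
Slack = (n − k + 1) − d = 14.
The code is NOT MDS (slack = 14 > 0).
Description: the claimed parameters are [22, 4, 5]_13; such a code would be non-MDS.


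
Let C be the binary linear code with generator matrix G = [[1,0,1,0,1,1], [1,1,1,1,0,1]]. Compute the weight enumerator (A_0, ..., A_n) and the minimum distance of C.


Weight distribution: A_0 = 1, A_3 = 1, A_4 = 1, A_5 = 1. Minimum distance d = 3.

Enumerate all 2^2 = 4 messages m ∈ F_2^2.
For each, compute codeword c = mG in F_2^6, then tally its weight.
  m = 00 → c = 000000, weight = 0.
  m = 10 → c = 101011, weight = 4.
  m = 01 → c = 111101, weight = 5.
  m = 11 → c = 010110, weight = 3.
Tally weights:
  weight 0: 1 codewords.
  weight 3: 1 codewords.
  weight 4: 1 codewords.
  weight 5: 1 codewords.
Minimum distance d = smallest w > 0 with A_w > 0 = 3.
Sanity: Σ A_w = 4 = 2^2 = 4 ✓.


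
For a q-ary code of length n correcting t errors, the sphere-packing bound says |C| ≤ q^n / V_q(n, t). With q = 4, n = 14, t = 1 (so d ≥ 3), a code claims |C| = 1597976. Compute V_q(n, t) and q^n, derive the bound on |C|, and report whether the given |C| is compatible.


V_q(n, t) = 43, q^n = 268435456, Hamming bound = 6242685, |C| = 1597976 ≤ bound (satisfied).

Step 1: Compute V_q(n, t) = Σ_{j=0}^1 C(n, j) (q−1)^j.
  j = 0: C(14,0)·(3)^0 = 1·1 = 1.
  j = 1: C(14,1)·(3)^1 = 14·3 = 42.
  V_q(n, t) = 1 + 42 = 43.
Step 2: q^n = 4^14 = 268435456.
Step 3: Hamming bound ⌊q^n / V_q(n,t)⌋ = ⌊268435456/43⌋ = 6242685.
Step 4: Compare |C| = 1597976 to 6242685: satisfied.
The claimed |C| lies below the Hamming bound.


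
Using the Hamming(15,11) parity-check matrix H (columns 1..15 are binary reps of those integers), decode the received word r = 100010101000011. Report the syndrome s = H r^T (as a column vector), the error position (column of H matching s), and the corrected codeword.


s = (1, 0, 1, 1)^T, error position = 11, corrected codeword c = 100010101010011

Compute s = H r^T mod 2 one row at a time:
  s_1 = 0 + 1 + 0 + 0 + 0 + 0 + 1 + 1 = 3 ≡ 1 (mod 2).
  s_2 = 0 + 1 + 0 + 1 + 0 + 0 + 1 + 1 = 4 ≡ 0 (mod 2).
  s_3 = 0 + 0 + 0 + 1 + 0 + 0 + 1 + 1 = 3 ≡ 1 (mod 2).
  s_4 = 1 + 0 + 1 + 1 + 1 + 0 + 0 + 1 = 5 ≡ 1 (mod 2).
s = (1, 0, 1, 1)^T — this equals column 11 of H (binary 1011), so error is at position 11.
Correct: flip bit 11 of r = 100010101000011 to get c = 100010101010011.


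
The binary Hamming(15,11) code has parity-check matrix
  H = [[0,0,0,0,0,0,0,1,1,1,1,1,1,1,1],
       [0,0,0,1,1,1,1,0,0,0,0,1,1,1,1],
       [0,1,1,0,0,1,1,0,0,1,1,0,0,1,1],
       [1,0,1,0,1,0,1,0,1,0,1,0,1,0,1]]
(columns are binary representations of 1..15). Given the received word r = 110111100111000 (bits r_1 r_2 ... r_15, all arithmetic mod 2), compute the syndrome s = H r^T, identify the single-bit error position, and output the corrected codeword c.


s = (1, 1, 1, 0)^T, error position = 14, corrected codeword c = 110111100111010

Compute s = H r^T mod 2 one row at a time:
  s_1 = 0 + 0 + 1 + 1 + 1 + 0 + 0 + 0 = 3 ≡ 1 (mod 2).
  s_2 = 1 + 1 + 1 + 1 + 1 + 0 + 0 + 0 = 5 ≡ 1 (mod 2).
  s_3 = 1 + 0 + 1 + 1 + 1 + 1 + 0 + 0 = 5 ≡ 1 (mod 2).
  s_4 = 1 + 0 + 1 + 1 + 0 + 1 + 0 + 0 = 4 ≡ 0 (mod 2).
s = (1, 1, 1, 0)^T — this equals column 14 of H (binary 1110), so error is at position 14.
Correct: flip bit 14 of r = 110111100111000 to get c = 110111100111010.


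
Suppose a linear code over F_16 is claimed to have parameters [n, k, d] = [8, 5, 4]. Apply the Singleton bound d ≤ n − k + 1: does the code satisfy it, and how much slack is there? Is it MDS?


Singleton RHS = n − k + 1 = 4, slack = 0, bound satisfied, MDS.

Singleton bound: d ≤ n − k + 1.
Here n = 8, k = 5, so n − k + 1 = 4.
Given d = 4, check d ≤ 4: YES.
Slack = (n − k + 1) − d = 0.
The code is MDS (slack = 0).
Description: the claimed parameters are [8, 5, 4]_16; such a code would be MDS (meets Singleton bound).


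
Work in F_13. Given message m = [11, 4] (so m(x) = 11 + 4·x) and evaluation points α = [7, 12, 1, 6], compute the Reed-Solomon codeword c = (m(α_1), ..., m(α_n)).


c = [0, 7, 2, 9]

Message polynomial: m(x) = 11 + 4·x (mod 13).
For each evaluation point α_i, compute m(α_i) mod 13:
  α_1 = 7: Horner steps 4 → 0, so m(7) = 0.
  α_2 = 12: Horner steps 4 → 7, so m(12) = 7.
  α_3 = 1: Horner steps 4 → 2, so m(1) = 2.
  α_4 = 6: Horner steps 4 → 9, so m(6) = 9.
Codeword c = [0, 7, 2, 9] ∈ F_13^4.


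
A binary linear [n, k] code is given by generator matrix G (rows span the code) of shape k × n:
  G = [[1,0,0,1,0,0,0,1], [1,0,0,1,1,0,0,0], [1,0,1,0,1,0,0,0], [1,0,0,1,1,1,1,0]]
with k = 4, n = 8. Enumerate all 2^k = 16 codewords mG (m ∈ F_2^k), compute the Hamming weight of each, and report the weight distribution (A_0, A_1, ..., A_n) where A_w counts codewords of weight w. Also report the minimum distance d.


Weight distribution: A_0 = 1, A_2 = 3, A_3 = 4, A_4 = 3, A_5 = 4, A_6 = 1. Minimum distance d = 2.

Enumerate all 2^4 = 16 messages m ∈ F_2^4.
For each, compute codeword c = mG in F_2^8, then tally its weight.
  m = 0000 → c = 00000000, weight = 0.
  m = 1000 → c = 10010001, weight = 3.
  m = 0100 → c = 10011000, weight = 3.
  m = 1100 → c = 00001001, weight = 2.
  m = 0010 → c = 10101000, weight = 3.
  m = 1010 → c = 00111001, weight = 4.
  m = 0110 → c = 00110000, weight = 2.
  m = 1110 → c = 10100001, weight = 3.
  m = 0001 → c = 10011110, weight = 5.
  m = 1001 → c = 00001111, weight = 4.
  m = 0101 → c = 00000110, weight = 2.
  m = 1101 → c = 10010111, weight = 5.
  m = 0011 → c = 00110110, weight = 4.
  m = 1011 → c = 10100111, weight = 5.
  m = 0111 → c = 10101110, weight = 5.
  m = 1111 → c = 00111111, weight = 6.
Tally weights:
  weight 0: 1 codewords.
  weight 2: 3 codewords.
  weight 3: 4 codewords.
  weight 4: 3 codewords.
  weight 5: 4 codewords.
  weight 6: 1 codewords.
Minimum distance d = smallest w > 0 with A_w > 0 = 2.
Sanity: Σ A_w = 16 = 2^4 = 16 ✓.


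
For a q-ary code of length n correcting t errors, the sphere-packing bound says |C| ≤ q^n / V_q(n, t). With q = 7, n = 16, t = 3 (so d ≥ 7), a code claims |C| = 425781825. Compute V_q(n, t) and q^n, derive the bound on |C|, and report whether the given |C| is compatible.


V_q(n, t) = 125377, q^n = 33232930569601, Hamming bound = 265064011, |C| = 425781825 > bound (violated).

Step 1: Compute V_q(n, t) = Σ_{j=0}^3 C(n, j) (q−1)^j.
  j = 0: C(16,0)·(6)^0 = 1·1 = 1.
  j = 1: C(16,1)·(6)^1 = 16·6 = 96.
  j = 2: C(16,2)·(6)^2 = 120·36 = 4320.
  j = 3: C(16,3)·(6)^3 = 560·216 = 120960.
  V_q(n, t) = 1 + 96 + 4320 + 120960 = 125377.
Step 2: q^n = 7^16 = 33232930569601.
Step 3: Hamming bound ⌊q^n / V_q(n,t)⌋ = ⌊33232930569601/125377⌋ = 265064011.
Step 4: Compare |C| = 425781825 to 265064011: violated.
The claimed |C| lies above the Hamming bound, so no 7-ary code of length 16 with d ≥ 7 can have 425781825 codewords.


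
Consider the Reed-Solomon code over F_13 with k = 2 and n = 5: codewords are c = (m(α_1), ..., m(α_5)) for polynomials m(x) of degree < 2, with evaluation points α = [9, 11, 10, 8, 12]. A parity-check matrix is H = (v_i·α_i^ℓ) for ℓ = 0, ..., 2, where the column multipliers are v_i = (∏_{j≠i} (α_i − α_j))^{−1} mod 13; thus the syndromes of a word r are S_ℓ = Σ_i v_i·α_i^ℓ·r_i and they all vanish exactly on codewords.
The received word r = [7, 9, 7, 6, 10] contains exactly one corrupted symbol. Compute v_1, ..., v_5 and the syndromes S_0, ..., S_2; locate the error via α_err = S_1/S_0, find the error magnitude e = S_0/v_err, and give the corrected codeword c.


S = (3, 4, 1), error at position 3, error magnitude e = 12, c = [7, 9, 8, 6, 10].

Step 1: column multipliers v_i = (∏_{j≠i}(α_i − α_j))^{−1} mod 13.
  i = 1 (α = 9): (9−11)(9−10)(9−8)(9−12) = (−2)·(−1)·1·(−3) = −6 ≡ 7, so v_1 = 7^{−1} = 2 (mod 13).
  i = 2 (α = 11): (11−9)(11−10)(11−8)(11−12) = 2·1·3·(−1) = −6 ≡ 7, so v_2 = 7^{−1} = 2 (mod 13).
  i = 3 (α = 10): (10−9)(10−11)(10−8)(10−12) = 1·(−1)·2·(−2) = 4 ≡ 4, so v_3 = 4^{−1} = 10 (mod 13).
  i = 4 (α = 8): (8−9)(8−11)(8−10)(8−12) = (−1)·(−3)·(−2)·(−4) = 24 ≡ 11, so v_4 = 11^{−1} = 6 (mod 13).
  i = 5 (α = 12): (12−9)(12−11)(12−10)(12−8) = 3·1·2·4 = 24 ≡ 11, so v_5 = 11^{−1} = 6 (mod 13).
  v = [2, 2, 10, 6, 6].
Step 2: syndromes of r = [7, 9, 7, 6, 10] (all sums mod 13).
  S_0 = Σ v_i r_i = 2·7 + 2·9 + 10·7 + 6·6 + 6·10 = 198 ≡ 3.
  S_1 = Σ v_i α_i r_i = 2·9·7 + 2·11·9 + 10·10·7 + 6·8·6 + 6·12·10 = 2032 ≡ 4.
  α_i^2 mod 13 = [3, 4, 9, 12, 1].
  S_2 = Σ v_i α_i^2 r_i = 2·3·7 + 2·4·9 + 10·9·7 + 6·12·6 + 6·1·10 = 1236 ≡ 1.
  S = (3, 4, 1) ≠ 0, so r is not a codeword (an error is present).
Step 3: locate the error. For a single error e at position i, S_ℓ = v_i·e·α_i^ℓ, so α_err = S_1/S_0.
  S_0^{−1} = 3^{−1} = 9 (mod 13), so α_err = 4·9 = 36 ≡ 10 = α_3. Error position i = 3.
  Consistency check: S_2/S_1 = 1·10 = 10 ≡ 10 = α_err ✓ (single-error assumption holds).
Step 4: error magnitude e = S_0/v_3 = S_0·∏_{j≠3}(α_3 − α_j) = 3·4 = 12 ≡ 12 (mod 13).
Step 5: correct position 3: c_3 = r_3 − e = 7 − 12 ≡ 8 (mod 13). Hence c = [7, 9, 8, 6, 10].
  Check: interpolating c through the α_i gives m(x) = 11 + 1·x (degree < 2) with m(α_i) = c_i for every i, so c is indeed a codeword.


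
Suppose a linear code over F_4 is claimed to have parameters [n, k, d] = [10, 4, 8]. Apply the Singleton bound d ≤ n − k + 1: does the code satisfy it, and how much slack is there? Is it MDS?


Singleton RHS = n − k + 1 = 7, slack = -1, bound violated (no such code; not MDS).

Singleton bound: d ≤ n − k + 1.
Here n = 10, k = 4, so n − k + 1 = 7.
Given d = 8, check d ≤ 7: NO.
Slack = (n − k + 1) − d = -1.
The slack is negative: d = 8 exceeds n − k + 1 = 7 by 1, so the Singleton bound is violated and no linear [10, 4, 8]_4 code can exist. In particular it is not MDS (MDS requires d = n − k + 1 exactly).
Description: the claimed parameters are [10, 4, 8]_4; such a code would be impossible (violates the Singleton bound).


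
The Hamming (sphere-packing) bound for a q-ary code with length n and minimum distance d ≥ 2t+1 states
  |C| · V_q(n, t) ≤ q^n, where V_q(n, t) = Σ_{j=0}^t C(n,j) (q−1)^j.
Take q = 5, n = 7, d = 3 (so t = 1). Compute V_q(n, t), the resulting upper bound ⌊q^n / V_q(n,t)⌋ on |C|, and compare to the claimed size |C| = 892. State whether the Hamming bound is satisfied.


V_q(n, t) = 29, q^n = 78125, Hamming bound = 2693, |C| = 892 ≤ bound (satisfied).

Step 1: Compute V_q(n, t) = Σ_{j=0}^1 C(n, j) (q−1)^j.
  j = 0: C(7,0)·(4)^0 = 1·1 = 1.
  j = 1: C(7,1)·(4)^1 = 7·4 = 28.
  V_q(n, t) = 1 + 28 = 29.
Step 2: q^n = 5^7 = 78125.
Step 3: Hamming bound ⌊q^n / V_q(n,t)⌋ = ⌊78125/29⌋ = 2693.
Step 4: Compare |C| = 892 to 2693: satisfied.
The claimed |C| lies below the Hamming bound.


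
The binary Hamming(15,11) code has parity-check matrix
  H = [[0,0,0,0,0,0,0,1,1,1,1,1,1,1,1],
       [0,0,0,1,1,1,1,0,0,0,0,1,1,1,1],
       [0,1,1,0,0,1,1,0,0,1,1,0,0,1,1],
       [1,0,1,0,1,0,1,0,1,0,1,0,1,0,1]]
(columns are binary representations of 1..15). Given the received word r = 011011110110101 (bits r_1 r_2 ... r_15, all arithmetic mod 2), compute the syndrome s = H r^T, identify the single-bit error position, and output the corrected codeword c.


s = (1, 1, 1, 0)^T, error position = 14, corrected codeword c = 011011110110111

Compute s = H r^T mod 2 one row at a time:
  s_1 = 1 + 0 + 1 + 1 + 0 + 1 + 0 + 1 = 5 ≡ 1 (mod 2).
  s_2 = 0 + 1 + 1 + 1 + 0 + 1 + 0 + 1 = 5 ≡ 1 (mod 2).
  s_3 = 1 + 1 + 1 + 1 + 1 + 1 + 0 + 1 = 7 ≡ 1 (mod 2).
  s_4 = 0 + 1 + 1 + 1 + 0 + 1 + 1 + 1 = 6 ≡ 0 (mod 2).
s = (1, 1, 1, 0)^T — this equals column 14 of H (binary 1110), so error is at position 14.
Correct: flip bit 14 of r = 011011110110101 to get c = 011011110110111.


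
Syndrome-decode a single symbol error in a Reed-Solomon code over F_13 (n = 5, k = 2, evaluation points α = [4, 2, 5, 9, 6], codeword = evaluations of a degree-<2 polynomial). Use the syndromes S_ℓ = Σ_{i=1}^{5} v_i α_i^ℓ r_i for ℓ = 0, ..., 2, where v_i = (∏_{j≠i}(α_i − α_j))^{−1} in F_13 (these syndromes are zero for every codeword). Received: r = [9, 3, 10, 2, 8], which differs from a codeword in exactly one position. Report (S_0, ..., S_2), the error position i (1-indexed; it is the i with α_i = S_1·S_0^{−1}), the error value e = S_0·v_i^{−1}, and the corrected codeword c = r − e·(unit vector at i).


S = (6, 11, 5), error at position 1, error magnitude e = 10, c = [12, 3, 10, 2, 8].

Step 1: column multipliers v_i = (∏_{j≠i}(α_i − α_j))^{−1} mod 13.
  i = 1 (α = 4): (4−2)(4−5)(4−9)(4−6) = 2·(−1)·(−5)·(−2) = −20 ≡ 6, so v_1 = 6^{−1} = 11 (mod 13).
  i = 2 (α = 2): (2−4)(2−5)(2−9)(2−6) = (−2)·(−3)·(−7)·(−4) = 168 ≡ 12, so v_2 = 12^{−1} = 12 (mod 13).
  i = 3 (α = 5): (5−4)(5−2)(5−9)(5−6) = 1·3·(−4)·(−1) = 12 ≡ 12, so v_3 = 12^{−1} = 12 (mod 13).
  i = 4 (α = 9): (9−4)(9−2)(9−5)(9−6) = 5·7·4·3 = 420 ≡ 4, so v_4 = 4^{−1} = 10 (mod 13).
  i = 5 (α = 6): (6−4)(6−2)(6−5)(6−9) = 2·4·1·(−3) = −24 ≡ 2, so v_5 = 2^{−1} = 7 (mod 13).
  v = [11, 12, 12, 10, 7].
Step 2: syndromes of r = [9, 3, 10, 2, 8] (all sums mod 13).
  S_0 = Σ v_i r_i = 11·9 + 12·3 + 12·10 + 10·2 + 7·8 = 331 ≡ 6.
  S_1 = Σ v_i α_i r_i = 11·4·9 + 12·2·3 + 12·5·10 + 10·9·2 + 7·6·8 = 1584 ≡ 11.
  α_i^2 mod 13 = [3, 4, 12, 3, 10].
  S_2 = Σ v_i α_i^2 r_i = 11·3·9 + 12·4·3 + 12·12·10 + 10·3·2 + 7·10·8 = 2501 ≡ 5.
  S = (6, 11, 5) ≠ 0, so r is not a codeword (an error is present).
Step 3: locate the error. For a single error e at position i, S_ℓ = v_i·e·α_i^ℓ, so α_err = S_1/S_0.
  S_0^{−1} = 6^{−1} = 11 (mod 13), so α_err = 11·11 = 121 ≡ 4 = α_1. Error position i = 1.
  Consistency check: S_2/S_1 = 5·6 = 30 ≡ 4 = α_err ✓ (single-error assumption holds).
Step 4: error magnitude e = S_0/v_1 = S_0·∏_{j≠1}(α_1 − α_j) = 6·6 = 36 ≡ 10 (mod 13).
Step 5: correct position 1: c_1 = r_1 − e = 9 − 10 ≡ 12 (mod 13). Hence c = [12, 3, 10, 2, 8].
  Check: interpolating c through the α_i gives m(x) = 7 + 11·x (degree < 2) with m(α_i) = c_i for every i, so c is indeed a codeword.


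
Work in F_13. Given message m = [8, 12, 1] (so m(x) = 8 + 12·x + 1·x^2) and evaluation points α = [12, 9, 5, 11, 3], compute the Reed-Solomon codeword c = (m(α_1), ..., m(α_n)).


c = [10, 2, 2, 1, 1]

Message polynomial: m(x) = 8 + 12·x + 1·x^2 (mod 13).
For each evaluation point α_i, compute m(α_i) mod 13:
  α_1 = 12: Horner steps 1 → 11 → 10, so m(12) = 10.
  α_2 = 9: Horner steps 1 → 8 → 2, so m(9) = 2.
  α_3 = 5: Horner steps 1 → 4 → 2, so m(5) = 2.
  α_4 = 11: Horner steps 1 → 10 → 1, so m(11) = 1.
  α_5 = 3: Horner steps 1 → 2 → 1, so m(3) = 1.
Codeword c = [10, 2, 2, 1, 1] ∈ F_13^5.


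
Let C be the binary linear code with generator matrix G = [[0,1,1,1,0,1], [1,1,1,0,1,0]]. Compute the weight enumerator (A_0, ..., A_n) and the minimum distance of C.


Weight distribution: A_0 = 1, A_4 = 3. Minimum distance d = 4.

Enumerate all 2^2 = 4 messages m ∈ F_2^2.
For each, compute codeword c = mG in F_2^6, then tally its weight.
  m = 00 → c = 000000, weight = 0.
  m = 10 → c = 011101, weight = 4.
  m = 01 → c = 111010, weight = 4.
  m = 11 → c = 100111, weight = 4.
Tally weights:
  weight 0: 1 codewords.
  weight 4: 3 codewords.
Minimum distance d = smallest w > 0 with A_w > 0 = 4.
Sanity: Σ A_w = 4 = 2^2 = 4 ✓.


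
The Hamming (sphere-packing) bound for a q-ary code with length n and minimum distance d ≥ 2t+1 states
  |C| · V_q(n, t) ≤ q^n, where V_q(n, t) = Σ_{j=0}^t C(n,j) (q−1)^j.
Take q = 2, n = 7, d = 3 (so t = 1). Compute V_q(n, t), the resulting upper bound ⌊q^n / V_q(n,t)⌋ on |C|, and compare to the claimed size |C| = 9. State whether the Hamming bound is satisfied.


V_q(n, t) = 8, q^n = 128, Hamming bound = 16, |C| = 9 ≤ bound (satisfied).

Step 1: Compute V_q(n, t) = Σ_{j=0}^1 C(n, j) (q−1)^j.
  j = 0: C(7,0)·(1)^0 = 1·1 = 1.
  j = 1: C(7,1)·(1)^1 = 7·1 = 7.
  V_q(n, t) = 1 + 7 = 8.
Step 2: q^n = 2^7 = 128.
Step 3: Hamming bound ⌊q^n / V_q(n,t)⌋ = ⌊128/8⌋ = 16.
Step 4: Compare |C| = 9 to 16: satisfied.
The claimed |C| lies below the Hamming bound.


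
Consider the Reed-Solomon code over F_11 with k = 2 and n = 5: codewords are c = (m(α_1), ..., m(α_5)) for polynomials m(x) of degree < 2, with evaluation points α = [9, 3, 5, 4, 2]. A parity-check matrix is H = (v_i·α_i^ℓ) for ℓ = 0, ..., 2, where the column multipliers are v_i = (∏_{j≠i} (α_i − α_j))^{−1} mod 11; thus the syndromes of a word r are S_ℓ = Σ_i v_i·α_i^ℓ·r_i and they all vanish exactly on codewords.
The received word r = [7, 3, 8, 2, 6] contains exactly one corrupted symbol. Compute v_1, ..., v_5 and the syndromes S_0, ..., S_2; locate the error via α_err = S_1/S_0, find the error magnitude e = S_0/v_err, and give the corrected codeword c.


S = (9, 3, 1), error at position 4, error magnitude e = 2, c = [7, 3, 8, 0, 6].

Step 1: column multipliers v_i = (∏_{j≠i}(α_i − α_j))^{−1} mod 11.
  i = 1 (α = 9): (9−3)(9−5)(9−4)(9−2) = 6·4·5·7 = 840 ≡ 4, so v_1 = 4^{−1} = 3 (mod 11).
  i = 2 (α = 3): (3−9)(3−5)(3−4)(3−2) = (−6)·(−2)·(−1)·1 = −12 ≡ 10, so v_2 = 10^{−1} = 10 (mod 11).
  i = 3 (α = 5): (5−9)(5−3)(5−4)(5−2) = (−4)·2·1·3 = −24 ≡ 9, so v_3 = 9^{−1} = 5 (mod 11).
  i = 4 (α = 4): (4−9)(4−3)(4−5)(4−2) = (−5)·1·(−1)·2 = 10 ≡ 10, so v_4 = 10^{−1} = 10 (mod 11).
  i = 5 (α = 2): (2−9)(2−3)(2−5)(2−4) = (−7)·(−1)·(−3)·(−2) = 42 ≡ 9, so v_5 = 9^{−1} = 5 (mod 11).
  v = [3, 10, 5, 10, 5].
Step 2: syndromes of r = [7, 3, 8, 2, 6] (all sums mod 11).
  S_0 = Σ v_i r_i = 3·7 + 10·3 + 5·8 + 10·2 + 5·6 = 141 ≡ 9.
  S_1 = Σ v_i α_i r_i = 3·9·7 + 10·3·3 + 5·5·8 + 10·4·2 + 5·2·6 = 619 ≡ 3.
  α_i^2 mod 11 = [4, 9, 3, 5, 4].
  S_2 = Σ v_i α_i^2 r_i = 3·4·7 + 10·9·3 + 5·3·8 + 10·5·2 + 5·4·6 = 694 ≡ 1.
  S = (9, 3, 1) ≠ 0, so r is not a codeword (an error is present).
Step 3: locate the error. For a single error e at position i, S_ℓ = v_i·e·α_i^ℓ, so α_err = S_1/S_0.
  S_0^{−1} = 9^{−1} = 5 (mod 11), so α_err = 3·5 = 15 ≡ 4 = α_4. Error position i = 4.
  Consistency check: S_2/S_1 = 1·4 = 4 ≡ 4 = α_err ✓ (single-error assumption holds).
Step 4: error magnitude e = S_0/v_4 = S_0·∏_{j≠4}(α_4 − α_j) = 9·10 = 90 ≡ 2 (mod 11).
Step 5: correct position 4: c_4 = r_4 − e = 2 − 2 ≡ 0 (mod 11). Hence c = [7, 3, 8, 0, 6].
  Check: interpolating c through the α_i gives m(x) = 1 + 8·x (degree < 2) with m(α_i) = c_i for every i, so c is indeed a codeword.


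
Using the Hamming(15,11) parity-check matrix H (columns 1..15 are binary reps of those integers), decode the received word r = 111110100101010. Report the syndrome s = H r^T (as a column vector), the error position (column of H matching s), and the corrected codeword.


s = (1, 1, 1, 0)^T, error position = 14, corrected codeword c = 111110100101000

Compute s = H r^T mod 2 one row at a time:
  s_1 = 0 + 0 + 1 + 0 + 1 + 0 + 1 + 0 = 3 ≡ 1 (mod 2).
  s_2 = 1 + 1 + 0 + 1 + 1 + 0 + 1 + 0 = 5 ≡ 1 (mod 2).
  s_3 = 1 + 1 + 0 + 1 + 1 + 0 + 1 + 0 = 5 ≡ 1 (mod 2).
  s_4 = 1 + 1 + 1 + 1 + 0 + 0 + 0 + 0 = 4 ≡ 0 (mod 2).
s = (1, 1, 1, 0)^T — this equals column 14 of H (binary 1110), so error is at position 14.
Correct: flip bit 14 of r = 111110100101010 to get c = 111110100101000.


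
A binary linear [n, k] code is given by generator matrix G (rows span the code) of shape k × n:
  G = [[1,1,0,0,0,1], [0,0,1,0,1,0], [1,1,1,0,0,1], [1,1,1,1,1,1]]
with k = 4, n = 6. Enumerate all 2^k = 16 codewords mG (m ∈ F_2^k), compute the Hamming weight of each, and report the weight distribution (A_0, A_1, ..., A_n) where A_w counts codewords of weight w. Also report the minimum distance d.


Weight distribution: A_0 = 1, A_1 = 3, A_2 = 3, A_3 = 2, A_4 = 3, A_5 = 3, A_6 = 1. Minimum distance d = 1.

Enumerate all 2^4 = 16 messages m ∈ F_2^4.
For each, compute codeword c = mG in F_2^6, then tally its weight.
  m = 0000 → c = 000000, weight = 0.
  m = 1000 → c = 110001, weight = 3.
  m = 0100 → c = 001010, weight = 2.
  m = 1100 → c = 111011, weight = 5.
  m = 0010 → c = 111001, weight = 4.
  m = 1010 → c = 001000, weight = 1.
  m = 0110 → c = 110011, weight = 4.
  m = 1110 → c = 000010, weight = 1.
  m = 0001 → c = 111111, weight = 6.
  m = 1001 → c = 001110, weight = 3.
  m = 0101 → c = 110101, weight = 4.
  m = 1101 → c = 000100, weight = 1.
  m = 0011 → c = 000110, weight = 2.
  m = 1011 → c = 110111, weight = 5.
  m = 0111 → c = 001100, weight = 2.
  m = 1111 → c = 111101, weight = 5.
Tally weights:
  weight 0: 1 codewords.
  weight 1: 3 codewords.
  weight 2: 3 codewords.
  weight 3: 2 codewords.
  weight 4: 3 codewords.
  weight 5: 3 codewords.
  weight 6: 1 codewords.
Minimum distance d = smallest w > 0 with A_w > 0 = 1.
Sanity: Σ A_w = 16 = 2^4 = 16 ✓.


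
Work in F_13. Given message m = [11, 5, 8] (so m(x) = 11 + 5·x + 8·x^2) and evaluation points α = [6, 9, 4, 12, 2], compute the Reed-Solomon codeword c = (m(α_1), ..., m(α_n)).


c = [4, 2, 3, 1, 1]

Message polynomial: m(x) = 11 + 5·x + 8·x^2 (mod 13).
For each evaluation point α_i, compute m(α_i) mod 13:
  α_1 = 6: Horner steps 8 → 1 → 4, so m(6) = 4.
  α_2 = 9: Horner steps 8 → 12 → 2, so m(9) = 2.
  α_3 = 4: Horner steps 8 → 11 → 3, so m(4) = 3.
  α_4 = 12: Horner steps 8 → 10 → 1, so m(12) = 1.
  α_5 = 2: Horner steps 8 → 8 → 1, so m(2) = 1.
Codeword c = [4, 2, 3, 1, 1] ∈ F_13^5.


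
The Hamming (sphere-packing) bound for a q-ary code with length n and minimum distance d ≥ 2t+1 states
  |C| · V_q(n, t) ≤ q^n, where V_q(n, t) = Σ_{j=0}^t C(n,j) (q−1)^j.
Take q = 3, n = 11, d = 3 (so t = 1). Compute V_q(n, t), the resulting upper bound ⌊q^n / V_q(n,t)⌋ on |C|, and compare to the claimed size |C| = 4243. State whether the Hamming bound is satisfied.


V_q(n, t) = 23, q^n = 177147, Hamming bound = 7702, |C| = 4243 ≤ bound (satisfied).

Step 1: Compute V_q(n, t) = Σ_{j=0}^1 C(n, j) (q−1)^j.
  j = 0: C(11,0)·(2)^0 = 1·1 = 1.
  j = 1: C(11,1)·(2)^1 = 11·2 = 22.
  V_q(n, t) = 1 + 22 = 23.
Step 2: q^n = 3^11 = 177147.
Step 3: Hamming bound ⌊q^n / V_q(n,t)⌋ = ⌊177147/23⌋ = 7702.
Step 4: Compare |C| = 4243 to 7702: satisfied.
The claimed |C| lies below the Hamming bound.


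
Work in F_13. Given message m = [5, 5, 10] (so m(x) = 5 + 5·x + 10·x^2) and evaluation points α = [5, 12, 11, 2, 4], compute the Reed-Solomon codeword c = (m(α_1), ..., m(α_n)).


c = [7, 10, 9, 3, 3]

Message polynomial: m(x) = 5 + 5·x + 10·x^2 (mod 13).
For each evaluation point α_i, compute m(α_i) mod 13:
  α_1 = 5: Horner steps 10 → 3 → 7, so m(5) = 7.
  α_2 = 12: Horner steps 10 → 8 → 10, so m(12) = 10.
  α_3 = 11: Horner steps 10 → 11 → 9, so m(11) = 9.
  α_4 = 2: Horner steps 10 → 12 → 3, so m(2) = 3.
  α_5 = 4: Horner steps 10 → 6 → 3, so m(4) = 3.
Codeword c = [7, 10, 9, 3, 3] ∈ F_13^5.


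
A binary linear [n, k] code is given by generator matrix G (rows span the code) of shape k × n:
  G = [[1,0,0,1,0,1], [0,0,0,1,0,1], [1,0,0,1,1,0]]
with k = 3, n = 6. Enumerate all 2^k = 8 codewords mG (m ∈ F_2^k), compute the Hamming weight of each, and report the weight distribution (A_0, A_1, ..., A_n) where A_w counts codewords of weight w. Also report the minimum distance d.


Weight distribution: A_0 = 1, A_1 = 1, A_2 = 3, A_3 = 3. Minimum distance d = 1.

Enumerate all 2^3 = 8 messages m ∈ F_2^3.
For each, compute codeword c = mG in F_2^6, then tally its weight.
  m = 000 → c = 000000, weight = 0.
  m = 100 → c = 100101, weight = 3.
  m = 010 → c = 000101, weight = 2.
  m = 110 → c = 100000, weight = 1.
  m = 001 → c = 100110, weight = 3.
  m = 101 → c = 000011, weight = 2.
  m = 011 → c = 100011, weight = 3.
  m = 111 → c = 000110, weight = 2.
Tally weights:
  weight 0: 1 codewords.
  weight 1: 1 codewords.
  weight 2: 3 codewords.
  weight 3: 3 codewords.
Minimum distance d = smallest w > 0 with A_w > 0 = 1.
Sanity: Σ A_w = 8 = 2^3 = 8 ✓.


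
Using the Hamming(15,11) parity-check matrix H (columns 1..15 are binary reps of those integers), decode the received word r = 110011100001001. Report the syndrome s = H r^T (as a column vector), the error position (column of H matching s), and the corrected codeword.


s = (0, 1, 0, 0)^T, error position = 4, corrected codeword c = 110111100001001

Compute s = H r^T mod 2 one row at a time:
  s_1 = 0 + 0 + 0 + 0 + 1 + 0 + 0 + 1 = 2 ≡ 0 (mod 2).
  s_2 = 0 + 1 + 1 + 1 + 1 + 0 + 0 + 1 = 5 ≡ 1 (mod 2).
  s_3 = 1 + 0 + 1 + 1 + 0 + 0 + 0 + 1 = 4 ≡ 0 (mod 2).
  s_4 = 1 + 0 + 1 + 1 + 0 + 0 + 0 + 1 = 4 ≡ 0 (mod 2).
s = (0, 1, 0, 0)^T — this equals column 4 of H (binary 0100), so error is at position 4.
Correct: flip bit 4 of r = 110011100001001 to get c = 110111100001001.


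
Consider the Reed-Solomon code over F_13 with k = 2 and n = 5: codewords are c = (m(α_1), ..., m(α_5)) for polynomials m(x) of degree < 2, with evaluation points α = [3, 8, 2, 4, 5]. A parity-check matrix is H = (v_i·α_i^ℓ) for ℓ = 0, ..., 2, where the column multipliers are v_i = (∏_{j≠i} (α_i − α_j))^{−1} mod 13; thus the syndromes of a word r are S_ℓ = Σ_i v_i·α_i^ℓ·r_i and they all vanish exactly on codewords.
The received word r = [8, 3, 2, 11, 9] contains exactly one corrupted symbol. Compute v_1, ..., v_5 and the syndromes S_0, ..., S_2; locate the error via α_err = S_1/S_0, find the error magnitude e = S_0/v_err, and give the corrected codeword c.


S = (7, 8, 11), error at position 1, error magnitude e = 8, c = [0, 3, 2, 11, 9].

Step 1: column multipliers v_i = (∏_{j≠i}(α_i − α_j))^{−1} mod 13.
  i = 1 (α = 3): (3−8)(3−2)(3−4)(3−5) = (−5)·1·(−1)·(−2) = −10 ≡ 3, so v_1 = 3^{−1} = 9 (mod 13).
  i = 2 (α = 8): (8−3)(8−2)(8−4)(8−5) = 5·6·4·3 = 360 ≡ 9, so v_2 = 9^{−1} = 3 (mod 13).
  i = 3 (α = 2): (2−3)(2−8)(2−4)(2−5) = (−1)·(−6)·(−2)·(−3) = 36 ≡ 10, so v_3 = 10^{−1} = 4 (mod 13).
  i = 4 (α = 4): (4−3)(4−8)(4−2)(4−5) = 1·(−4)·2·(−1) = 8 ≡ 8, so v_4 = 8^{−1} = 5 (mod 13).
  i = 5 (α = 5): (5−3)(5−8)(5−2)(5−4) = 2·(−3)·3·1 = −18 ≡ 8, so v_5 = 8^{−1} = 5 (mod 13).
  v = [9, 3, 4, 5, 5].
Step 2: syndromes of r = [8, 3, 2, 11, 9] (all sums mod 13).
  S_0 = Σ v_i r_i = 9·8 + 3·3 + 4·2 + 5·11 + 5·9 = 189 ≡ 7.
  S_1 = Σ v_i α_i r_i = 9·3·8 + 3·8·3 + 4·2·2 + 5·4·11 + 5·5·9 = 749 ≡ 8.
  α_i^2 mod 13 = [9, 12, 4, 3, 12].
  S_2 = Σ v_i α_i^2 r_i = 9·9·8 + 3·12·3 + 4·4·2 + 5·3·11 + 5·12·9 = 1493 ≡ 11.
  S = (7, 8, 11) ≠ 0, so r is not a codeword (an error is present).
Step 3: locate the error. For a single error e at position i, S_ℓ = v_i·e·α_i^ℓ, so α_err = S_1/S_0.
  S_0^{−1} = 7^{−1} = 2 (mod 13), so α_err = 8·2 = 16 ≡ 3 = α_1. Error position i = 1.
  Consistency check: S_2/S_1 = 11·5 = 55 ≡ 3 = α_err ✓ (single-error assumption holds).
Step 4: error magnitude e = S_0/v_1 = S_0·∏_{j≠1}(α_1 − α_j) = 7·3 = 21 ≡ 8 (mod 13).
Step 5: correct position 1: c_1 = r_1 − e = 8 − 8 ≡ 0 (mod 13). Hence c = [0, 3, 2, 11, 9].
  Check: interpolating c through the α_i gives m(x) = 6 + 11·x (degree < 2) with m(α_i) = c_i for every i, so c is indeed a codeword.


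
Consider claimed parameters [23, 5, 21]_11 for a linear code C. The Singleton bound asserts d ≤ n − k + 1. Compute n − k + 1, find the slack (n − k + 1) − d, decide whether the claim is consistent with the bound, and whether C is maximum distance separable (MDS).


Singleton RHS = n − k + 1 = 19, slack = -2, bound violated (no such code; not MDS).

Singleton bound: d ≤ n − k + 1.
Here n = 23, k = 5, so n − k + 1 = 19.
Given d = 21, check d ≤ 19: NO.
Slack = (n − k + 1) − d = -2.
The slack is negative: d = 21 exceeds n − k + 1 = 19 by 2, so the Singleton bound is violated and no linear [23, 5, 21]_11 code can exist. In particular it is not MDS (MDS requires d = n − k + 1 exactly).
Description: the claimed parameters are [23, 5, 21]_11; such a code would be impossible (violates the Singleton bound).


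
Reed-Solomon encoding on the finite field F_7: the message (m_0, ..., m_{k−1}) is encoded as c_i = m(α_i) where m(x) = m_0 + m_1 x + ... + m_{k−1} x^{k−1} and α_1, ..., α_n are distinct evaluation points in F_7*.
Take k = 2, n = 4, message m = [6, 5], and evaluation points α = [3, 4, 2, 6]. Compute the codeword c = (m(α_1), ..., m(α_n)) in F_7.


c = [0, 5, 2, 1]

Message polynomial: m(x) = 6 + 5·x (mod 7).
For each evaluation point α_i, compute m(α_i) mod 7:
  α_1 = 3: Horner steps 5 → 0, so m(3) = 0.
  α_2 = 4: Horner steps 5 → 5, so m(4) = 5.
  α_3 = 2: Horner steps 5 → 2, so m(2) = 2.
  α_4 = 6: Horner steps 5 → 1, so m(6) = 1.
Codeword c = [0, 5, 2, 1] ∈ F_7^4.


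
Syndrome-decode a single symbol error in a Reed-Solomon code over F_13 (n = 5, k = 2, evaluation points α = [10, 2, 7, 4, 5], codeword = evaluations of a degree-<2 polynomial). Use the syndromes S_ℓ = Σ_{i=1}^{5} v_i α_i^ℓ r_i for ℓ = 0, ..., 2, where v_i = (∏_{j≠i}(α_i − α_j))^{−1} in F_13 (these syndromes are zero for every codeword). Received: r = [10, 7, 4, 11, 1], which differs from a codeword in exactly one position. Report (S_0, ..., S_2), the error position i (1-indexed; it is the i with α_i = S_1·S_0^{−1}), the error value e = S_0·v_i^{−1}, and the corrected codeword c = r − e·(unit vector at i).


S = (10, 11, 3), error at position 5, error magnitude e = 1, c = [10, 7, 4, 11, 0].

Step 1: column multipliers v_i = (∏_{j≠i}(α_i − α_j))^{−1} mod 13.
  i = 1 (α = 10): (10−2)(10−7)(10−4)(10−5) = 8·3·6·5 = 720 ≡ 5, so v_1 = 5^{−1} = 8 (mod 13).
  i = 2 (α = 2): (2−10)(2−7)(2−4)(2−5) = (−8)·(−5)·(−2)·(−3) = 240 ≡ 6, so v_2 = 6^{−1} = 11 (mod 13).
  i = 3 (α = 7): (7−10)(7−2)(7−4)(7−5) = (−3)·5·3·2 = −90 ≡ 1, so v_3 = 1^{−1} = 1 (mod 13).
  i = 4 (α = 4): (4−10)(4−2)(4−7)(4−5) = (−6)·2·(−3)·(−1) = −36 ≡ 3, so v_4 = 3^{−1} = 9 (mod 13).
  i = 5 (α = 5): (5−10)(5−2)(5−7)(5−4) = (−5)·3·(−2)·1 = 30 ≡ 4, so v_5 = 4^{−1} = 10 (mod 13).
  v = [8, 11, 1, 9, 10].
Step 2: syndromes of r = [10, 7, 4, 11, 1] (all sums mod 13).
  S_0 = Σ v_i r_i = 8·10 + 11·7 + 1·4 + 9·11 + 10·1 = 270 ≡ 10.
  S_1 = Σ v_i α_i r_i = 8·10·10 + 11·2·7 + 1·7·4 + 9·4·11 + 10·5·1 = 1428 ≡ 11.
  α_i^2 mod 13 = [9, 4, 10, 3, 12].
  S_2 = Σ v_i α_i^2 r_i = 8·9·10 + 11·4·7 + 1·10·4 + 9·3·11 + 10·12·1 = 1485 ≡ 3.
  S = (10, 11, 3) ≠ 0, so r is not a codeword (an error is present).
Step 3: locate the error. For a single error e at position i, S_ℓ = v_i·e·α_i^ℓ, so α_err = S_1/S_0.
  S_0^{−1} = 10^{−1} = 4 (mod 13), so α_err = 11·4 = 44 ≡ 5 = α_5. Error position i = 5.
  Consistency check: S_2/S_1 = 3·6 = 18 ≡ 5 = α_err ✓ (single-error assumption holds).
Step 4: error magnitude e = S_0/v_5 = S_0·∏_{j≠5}(α_5 − α_j) = 10·4 = 40 ≡ 1 (mod 13).
Step 5: correct position 5: c_5 = r_5 − e = 1 − 1 ≡ 0 (mod 13). Hence c = [10, 7, 4, 11, 0].
  Check: interpolating c through the α_i gives m(x) = 3 + 2·x (degree < 2) with m(α_i) = c_i for every i, so c is indeed a codeword.


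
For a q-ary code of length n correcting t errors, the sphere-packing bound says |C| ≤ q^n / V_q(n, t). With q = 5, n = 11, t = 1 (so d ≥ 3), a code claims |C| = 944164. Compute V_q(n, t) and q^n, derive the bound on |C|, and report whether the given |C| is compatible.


V_q(n, t) = 45, q^n = 48828125, Hamming bound = 1085069, |C| = 944164 ≤ bound (satisfied).

Step 1: Compute V_q(n, t) = Σ_{j=0}^1 C(n, j) (q−1)^j.
  j = 0: C(11,0)·(4)^0 = 1·1 = 1.
  j = 1: C(11,1)·(4)^1 = 11·4 = 44.
  V_q(n, t) = 1 + 44 = 45.
Step 2: q^n = 5^11 = 48828125.
Step 3: Hamming bound ⌊q^n / V_q(n,t)⌋ = ⌊48828125/45⌋ = 1085069.
Step 4: Compare |C| = 944164 to 1085069: satisfied.
The claimed |C| lies below the Hamming bound.


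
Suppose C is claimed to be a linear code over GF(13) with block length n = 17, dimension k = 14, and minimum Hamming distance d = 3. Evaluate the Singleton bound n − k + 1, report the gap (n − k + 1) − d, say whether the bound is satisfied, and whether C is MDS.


Singleton RHS = n − k + 1 = 4, slack = 1, bound satisfied, not MDS.

Singleton bound: d ≤ n − k + 1.
Here n = 17, k = 14, so n − k + 1 = 4.
Given d = 3, check d ≤ 4: YES.
Slack = (n − k + 1) − d = 1.
The code is NOT MDS (slack = 1 > 0).
Description: the claimed parameters are [17, 14, 3]_13; such a code would be non-MDS.


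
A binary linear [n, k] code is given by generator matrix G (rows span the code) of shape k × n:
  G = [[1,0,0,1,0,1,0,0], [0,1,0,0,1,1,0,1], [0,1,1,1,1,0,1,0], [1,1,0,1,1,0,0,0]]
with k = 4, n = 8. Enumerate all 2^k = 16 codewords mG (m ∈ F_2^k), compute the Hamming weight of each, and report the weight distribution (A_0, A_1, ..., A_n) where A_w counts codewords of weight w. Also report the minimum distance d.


Weight distribution: A_0 = 1, A_1 = 1, A_3 = 3, A_4 = 5, A_5 = 3, A_6 = 2, A_7 = 1. Minimum distance d = 1.

Enumerate all 2^4 = 16 messages m ∈ F_2^4.
For each, compute codeword c = mG in F_2^8, then tally its weight.
  m = 0000 → c = 00000000, weight = 0.
  m = 1000 → c = 10010100, weight = 3.
  m = 0100 → c = 01001101, weight = 4.
  m = 1100 → c = 11011001, weight = 5.
  m = 0010 → c = 01111010, weight = 5.
  m = 1010 → c = 11101110, weight = 6.
  m = 0110 → c = 00110111, weight = 5.
  m = 1110 → c = 10100011, weight = 4.
  m = 0001 → c = 11011000, weight = 4.
  m = 1001 → c = 01001100, weight = 3.
  m = 0101 → c = 10010101, weight = 4.
  m = 1101 → c = 00000001, weight = 1.
  m = 0011 → c = 10100010, weight = 3.
  m = 1011 → c = 00110110, weight = 4.
  m = 0111 → c = 11101111, weight = 7.
  m = 1111 → c = 01111011, weight = 6.
Tally weights:
  weight 0: 1 codewords.
  weight 1: 1 codewords.
  weight 3: 3 codewords.
  weight 4: 5 codewords.
  weight 5: 3 codewords.
  weight 6: 2 codewords.
  weight 7: 1 codewords.
Minimum distance d = smallest w > 0 with A_w > 0 = 1.
Sanity: Σ A_w = 16 = 2^4 = 16 ✓.


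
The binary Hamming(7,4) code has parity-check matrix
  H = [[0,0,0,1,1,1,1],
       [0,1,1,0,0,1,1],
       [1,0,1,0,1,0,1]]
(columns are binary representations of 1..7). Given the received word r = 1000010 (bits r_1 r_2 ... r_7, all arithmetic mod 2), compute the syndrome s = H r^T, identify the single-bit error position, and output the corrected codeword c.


s = (1, 1, 1)^T, error position = 7, corrected codeword c = 1000011

Compute s = H r^T mod 2 one row at a time:
  s_1 = 0 + 0 + 1 + 0 = 1 ≡ 1 (mod 2).
  s_2 = 0 + 0 + 1 + 0 = 1 ≡ 1 (mod 2).
  s_3 = 1 + 0 + 0 + 0 = 1 ≡ 1 (mod 2).
s = (1, 1, 1)^T — this equals column 7 of H (binary 111), so error is at position 7.
Correct: flip bit 7 of r = 1000010 to get c = 1000011.


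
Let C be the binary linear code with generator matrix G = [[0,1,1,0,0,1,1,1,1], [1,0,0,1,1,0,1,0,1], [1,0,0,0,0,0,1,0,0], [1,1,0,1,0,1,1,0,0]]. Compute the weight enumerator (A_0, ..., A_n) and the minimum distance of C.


Weight distribution: A_0 = 1, A_2 = 1, A_3 = 2, A_4 = 3, A_5 = 4, A_6 = 3, A_7 = 2. Minimum distance d = 2.

Enumerate all 2^4 = 16 messages m ∈ F_2^4.
For each, compute codeword c = mG in F_2^9, then tally its weight.
  m = 0000 → c = 000000000, weight = 0.
  m = 1000 → c = 011001111, weight = 6.
  m = 0100 → c = 100110101, weight = 5.
  m = 1100 → c = 111111010, weight = 7.
  m = 0010 → c = 100000100, weight = 2.
  m = 1010 → c = 111001011, weight = 6.
  m = 0110 → c = 000110001, weight = 3.
  m = 1110 → c = 011111110, weight = 7.
  m = 0001 → c = 110101100, weight = 5.
  m = 1001 → c = 101100011, weight = 5.
  m = 0101 → c = 010011001, weight = 4.
  m = 1101 → c = 001010110, weight = 4.
  m = 0011 → c = 010101000, weight = 3.
  m = 1011 → c = 001100111, weight = 5.
  m = 0111 → c = 110011101, weight = 6.
  m = 1111 → c = 101010010, weight = 4.
Tally weights:
  weight 0: 1 codewords.
  weight 2: 1 codewords.
  weight 3: 2 codewords.
  weight 4: 3 codewords.
  weight 5: 4 codewords.
  weight 6: 3 codewords.
  weight 7: 2 codewords.
Minimum distance d = smallest w > 0 with A_w > 0 = 2.
Sanity: Σ A_w = 16 = 2^4 = 16 ✓.
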